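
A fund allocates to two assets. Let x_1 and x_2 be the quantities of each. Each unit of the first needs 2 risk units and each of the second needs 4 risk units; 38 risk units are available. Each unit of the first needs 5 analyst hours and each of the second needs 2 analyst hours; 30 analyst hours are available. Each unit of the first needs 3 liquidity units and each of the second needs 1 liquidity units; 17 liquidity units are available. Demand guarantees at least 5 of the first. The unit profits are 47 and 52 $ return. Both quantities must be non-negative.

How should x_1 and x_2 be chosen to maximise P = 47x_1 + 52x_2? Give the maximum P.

x_1 = 5, x_2 = 2, maximum P = 339

Feasible corners and P = 47x_1 + 52x_2:
  (17/3, 0) → P = 799/3
  (5, 0) → P = 235
  (5, 2) → P = 339

The optimum lies where 3x_1 + x_2 = 17 and x_1 = 5.
Solving simultaneously gives x_1 = 5, x_2 = 2.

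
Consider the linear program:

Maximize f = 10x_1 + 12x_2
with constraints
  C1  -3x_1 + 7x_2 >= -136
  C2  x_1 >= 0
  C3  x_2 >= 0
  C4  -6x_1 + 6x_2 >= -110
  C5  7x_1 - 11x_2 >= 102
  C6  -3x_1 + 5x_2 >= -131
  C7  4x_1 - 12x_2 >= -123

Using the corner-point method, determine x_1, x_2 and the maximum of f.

x_1 = 299/12, x_2 = 79/12, maximum f = 1969/6

Extreme points and f = 10x_1 + 12x_2:
  (55/3, 0) → f = 550/3
  (102/7, 0) → f = 1020/7
  (299/12, 79/12) → f = 1969/6

The optimum lies where -6x_1 + 6x_2 = -110 and 7x_1 - 11x_2 = 102.
Solving simultaneously gives x_1 = 299/12, x_2 = 79/12.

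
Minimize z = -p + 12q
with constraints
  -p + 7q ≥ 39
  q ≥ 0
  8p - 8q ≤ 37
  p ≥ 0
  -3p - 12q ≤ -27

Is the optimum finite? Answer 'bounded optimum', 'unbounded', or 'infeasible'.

bounded optimum

Corner points and z = -p + 12q:
  (571/48, 349/48) → z = 3617/48
  (0, 39/7) → z = 468/7
The feasible region has finitely many vertices and no improving ray; the minimum is 468/7 at (0, 39/7).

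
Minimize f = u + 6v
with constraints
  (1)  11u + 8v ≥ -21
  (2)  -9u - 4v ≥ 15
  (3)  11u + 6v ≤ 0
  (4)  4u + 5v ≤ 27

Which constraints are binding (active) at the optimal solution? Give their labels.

(1) and (2)

Feasible corners and f = u + 6v:
  (-9/7, -6/7) → f = -45/7
  (-321/23, 381/23) → f = 1965/23
  (-183/29, 303/29) → f = 1635/29

The minimum is at (-9/7, -6/7). Substituting into each constraint, equality holds for (1) and (2); the remaining constraints have slack.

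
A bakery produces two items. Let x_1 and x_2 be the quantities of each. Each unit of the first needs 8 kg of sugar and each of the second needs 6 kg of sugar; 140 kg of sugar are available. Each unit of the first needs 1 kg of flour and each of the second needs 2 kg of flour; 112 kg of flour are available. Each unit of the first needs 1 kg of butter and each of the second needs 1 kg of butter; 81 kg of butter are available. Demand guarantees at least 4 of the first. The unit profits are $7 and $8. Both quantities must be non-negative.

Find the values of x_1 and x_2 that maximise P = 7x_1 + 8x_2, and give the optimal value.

The optimum lies where 8x_1 + 6x_2 = 140 and x_1 = 4.
Solving simultaneously gives x_1 = 4, x_2 = 18.

x_1 = 4, x_2 = 18, maximum P = 172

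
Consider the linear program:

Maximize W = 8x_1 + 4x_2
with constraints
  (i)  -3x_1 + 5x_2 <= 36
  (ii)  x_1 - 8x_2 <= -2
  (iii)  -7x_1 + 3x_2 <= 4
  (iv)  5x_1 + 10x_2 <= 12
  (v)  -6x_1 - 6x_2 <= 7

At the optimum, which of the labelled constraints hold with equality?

Vertices and W = 8x_1 + 4x_2:
  (-26/53, 10/53) → W = -168/53
  (38/25, 11/25) → W = 348/25
  (-4/85, 104/85) → W = 384/85

The maximum is at (38/25, 11/25). Substituting into each constraint, equality holds for (ii) and (iv); the remaining constraints have slack.

(ii) and (iv)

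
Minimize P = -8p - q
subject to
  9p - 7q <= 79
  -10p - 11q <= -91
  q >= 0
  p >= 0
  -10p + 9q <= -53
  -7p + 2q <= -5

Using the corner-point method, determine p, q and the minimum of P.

Corner points and P = -8p - q:
  (1506/169, 29/169) → P = -929/13
  (340/11, 313/11) → P = -3033/11
  (701/100, 19/10) → P = -2899/50

At the optimal vertex, 9p - 7q = 79 and -10p + 9q = -53.
Solving simultaneously gives p = 340/11, q = 313/11.

p = 340/11, q = 313/11, minimum P = -3033/11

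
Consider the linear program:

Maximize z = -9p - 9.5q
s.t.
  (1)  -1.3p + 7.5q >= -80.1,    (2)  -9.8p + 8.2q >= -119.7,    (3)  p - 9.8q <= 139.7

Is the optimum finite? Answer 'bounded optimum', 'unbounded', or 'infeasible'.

From the feasible point (24093/6284, -62937/6284), moving in the direction (-9.8, -1) keeps every constraint satisfied while z increases without bound.

unbounded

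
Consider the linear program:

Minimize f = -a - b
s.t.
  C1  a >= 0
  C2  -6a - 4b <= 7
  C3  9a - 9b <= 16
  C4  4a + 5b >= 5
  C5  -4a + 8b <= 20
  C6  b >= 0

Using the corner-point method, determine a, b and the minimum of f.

a = 77/9, b = 61/9, minimum f = -46/3

Feasible corners and f = -a - b:
  (0, 1) → f = -1
  (0, 5/2) → f = -5/2
  (77/9, 61/9) → f = -46/3
  (16/9, 0) → f = -16/9
  (5/4, 0) → f = -5/4

The binding constraints are 9a - 9b = 16 and -4a + 8b = 20.
Solving simultaneously gives a = 77/9, b = 61/9.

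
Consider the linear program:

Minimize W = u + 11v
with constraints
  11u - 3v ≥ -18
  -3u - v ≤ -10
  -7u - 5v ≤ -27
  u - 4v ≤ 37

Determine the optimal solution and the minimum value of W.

The feasible region is unbounded (it extends along (4, 1), (3, 11)), but W strictly increases along every unbounded feasible direction, so there is no improving ray and the minimum is attained at a vertex.

u = 293/33, v = -232/33, minimum W = -753/11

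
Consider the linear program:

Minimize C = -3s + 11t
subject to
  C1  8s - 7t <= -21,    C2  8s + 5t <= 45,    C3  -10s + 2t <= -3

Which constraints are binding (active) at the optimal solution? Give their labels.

C1 and C3

Vertices and C = -3s + 11t:
  (35/16, 11/2) → C = 863/16
  (7/6, 13/3) → C = 265/6
  (35/22, 71/11) → C = 1457/22

The minimum is at (7/6, 13/3). Substituting into each constraint, equality holds for C1 and C3; the remaining constraints have slack.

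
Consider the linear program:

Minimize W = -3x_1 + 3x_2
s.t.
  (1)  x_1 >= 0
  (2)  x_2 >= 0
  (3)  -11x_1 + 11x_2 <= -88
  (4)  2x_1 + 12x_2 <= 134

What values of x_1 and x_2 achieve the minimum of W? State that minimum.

x_1 = 67, x_2 = 0, minimum W = -201

Vertices and W = -3x_1 + 3x_2:
  (8, 0) → W = -24
  (67, 0) → W = -201
  (115/7, 59/7) → W = -24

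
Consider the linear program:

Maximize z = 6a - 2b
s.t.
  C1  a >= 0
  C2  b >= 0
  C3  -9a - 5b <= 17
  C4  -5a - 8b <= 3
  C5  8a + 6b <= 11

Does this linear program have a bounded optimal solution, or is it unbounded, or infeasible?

Vertices and z = 6a - 2b:
  (0, 0) → z = 0
  (0, 11/6) → z = -11/3
  (11/8, 0) → z = 33/4
The feasible region has finitely many vertices and no improving ray; the maximum is 33/4 at (11/8, 0).

bounded optimum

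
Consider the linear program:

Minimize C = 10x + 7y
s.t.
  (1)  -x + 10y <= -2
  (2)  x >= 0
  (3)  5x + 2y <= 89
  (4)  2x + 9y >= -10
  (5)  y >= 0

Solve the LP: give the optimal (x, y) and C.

Extreme points and C = 10x + 7y:
  (447/26, 79/52) → C = 9493/52
  (2, 0) → C = 20
  (89/5, 0) → C = 178

x = 2, y = 0, minimum C = 20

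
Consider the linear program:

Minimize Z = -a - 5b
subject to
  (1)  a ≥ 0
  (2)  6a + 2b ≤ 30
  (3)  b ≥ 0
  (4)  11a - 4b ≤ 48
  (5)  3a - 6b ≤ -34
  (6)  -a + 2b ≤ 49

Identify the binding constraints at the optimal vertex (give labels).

(1) and (2)

Corner points and Z = -a - 5b:
  (0, 15) → Z = -75
  (0, 17/3) → Z = -85/3
  (8/3, 7) → Z = -113/3

The minimum is at (0, 15). Substituting into each constraint, equality holds for (1) and (2); the remaining constraints have slack.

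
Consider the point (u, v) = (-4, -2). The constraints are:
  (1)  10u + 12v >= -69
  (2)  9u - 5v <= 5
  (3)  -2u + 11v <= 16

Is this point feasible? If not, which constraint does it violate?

feasible

(1): -64 ≥ -69 ✓
(2): -26 ≤ 5 ✓
(3): -14 ≤ 16 ✓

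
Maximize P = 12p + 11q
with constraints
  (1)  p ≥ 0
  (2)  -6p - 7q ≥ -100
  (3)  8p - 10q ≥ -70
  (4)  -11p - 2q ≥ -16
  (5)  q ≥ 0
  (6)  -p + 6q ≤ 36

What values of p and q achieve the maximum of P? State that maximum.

Vertices and P = 12p + 11q:
  (0, 0) → P = 0
  (0, 6) → P = 66
  (16/11, 0) → P = 192/11
  (6/17, 103/17) → P = 1205/17

The optimum lies where -11p - 2q = -16 and -p + 6q = 36.
Solving simultaneously gives p = 6/17, q = 103/17.

p = 6/17, q = 103/17, maximum P = 1205/17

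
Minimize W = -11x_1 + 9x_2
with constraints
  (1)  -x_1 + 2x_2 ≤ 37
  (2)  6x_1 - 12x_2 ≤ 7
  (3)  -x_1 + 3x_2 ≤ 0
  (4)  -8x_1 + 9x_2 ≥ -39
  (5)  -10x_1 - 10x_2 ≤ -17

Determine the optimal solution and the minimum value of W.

Vertices and W = -11x_1 + 9x_2:
  (7/2, 7/6) → W = -28
  (137/90, 8/45) → W = -1363/90
  (51/40, 17/40) → W = -51/5

The optimum lies where 6x_1 - 12x_2 = 7 and -x_1 + 3x_2 = 0.
Solving simultaneously gives x_1 = 7/2, x_2 = 7/6.

x_1 = 7/2, x_2 = 7/6, minimum W = -28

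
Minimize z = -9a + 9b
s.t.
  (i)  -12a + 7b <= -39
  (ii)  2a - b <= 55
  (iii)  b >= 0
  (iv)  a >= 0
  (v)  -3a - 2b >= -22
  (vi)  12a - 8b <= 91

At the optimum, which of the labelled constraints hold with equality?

Feasible corners and z = -9a + 9b:
  (13/4, 0) → z = -117/4
  (232/45, 49/15) → z = -17
  (22/3, 0) → z = -66

The minimum is at (22/3, 0). Substituting into each constraint, equality holds for (iii) and (v); the remaining constraints have slack.

(iii) and (v)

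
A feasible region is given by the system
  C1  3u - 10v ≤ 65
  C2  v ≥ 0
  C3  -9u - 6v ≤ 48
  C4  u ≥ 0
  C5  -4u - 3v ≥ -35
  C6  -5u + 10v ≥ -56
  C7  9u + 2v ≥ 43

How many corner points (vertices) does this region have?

The feasible vertices (each the meet of two boundaries and inside every other half-plane) are:
  (35/4, 0)
  (43/9, 0)
  (59/19, 143/19)

3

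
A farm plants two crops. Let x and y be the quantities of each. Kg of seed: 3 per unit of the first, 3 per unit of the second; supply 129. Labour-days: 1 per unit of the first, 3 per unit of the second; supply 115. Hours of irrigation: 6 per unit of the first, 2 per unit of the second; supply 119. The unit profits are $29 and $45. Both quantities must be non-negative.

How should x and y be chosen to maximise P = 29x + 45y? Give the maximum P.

Vertices and P = 29x + 45y:
  (0, 0) → P = 0
  (0, 115/3) → P = 1725
  (119/6, 0) → P = 3451/6
  (7, 36) → P = 1823
  (33/4, 139/4) → P = 1803

x = 7, y = 36, maximum P = 1823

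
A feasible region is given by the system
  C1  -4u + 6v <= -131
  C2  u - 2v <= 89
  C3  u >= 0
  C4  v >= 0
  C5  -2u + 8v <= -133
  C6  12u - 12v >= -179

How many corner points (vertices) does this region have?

Of the 15 pairwise boundary intersections, those satisfying every inequality are:
  (89, 0)
  (223/2, 45/4)
  (133/2, 0)

3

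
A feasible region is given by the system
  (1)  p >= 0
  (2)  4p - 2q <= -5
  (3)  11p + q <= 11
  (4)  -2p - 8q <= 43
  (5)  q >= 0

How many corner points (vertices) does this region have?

3

The feasible vertices (each the meet of two boundaries and inside every other half-plane) are:
  (0, 5/2)
  (0, 11)
  (17/26, 99/26)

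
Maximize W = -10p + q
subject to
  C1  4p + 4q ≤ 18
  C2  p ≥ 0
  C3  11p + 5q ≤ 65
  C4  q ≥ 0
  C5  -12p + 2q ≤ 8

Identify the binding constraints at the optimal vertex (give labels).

Vertices and W = -10p + q:
  (9/2, 0) → W = -45
  (1/14, 31/7) → W = 26/7
  (0, 0) → W = 0
  (0, 4) → W = 4

The maximum is at (0, 4). Substituting into each constraint, equality holds for C2 and C5; the remaining constraints have slack.

C2 and C5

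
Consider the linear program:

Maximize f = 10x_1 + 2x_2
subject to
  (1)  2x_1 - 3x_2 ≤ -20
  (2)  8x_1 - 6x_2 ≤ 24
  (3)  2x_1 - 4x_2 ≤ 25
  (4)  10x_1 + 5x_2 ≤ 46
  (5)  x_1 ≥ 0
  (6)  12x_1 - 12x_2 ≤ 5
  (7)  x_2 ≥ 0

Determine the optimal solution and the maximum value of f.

x_1 = 19/20, x_2 = 73/10, maximum f = 241/10

Corner points and f = 10x_1 + 2x_2:
  (19/20, 73/10) → f = 241/10
  (0, 20/3) → f = 40/3
  (0, 46/5) → f = 92/5

The binding constraints are 2x_1 - 3x_2 = -20 and 10x_1 + 5x_2 = 46.
Solving simultaneously gives x_1 = 19/20, x_2 = 73/10.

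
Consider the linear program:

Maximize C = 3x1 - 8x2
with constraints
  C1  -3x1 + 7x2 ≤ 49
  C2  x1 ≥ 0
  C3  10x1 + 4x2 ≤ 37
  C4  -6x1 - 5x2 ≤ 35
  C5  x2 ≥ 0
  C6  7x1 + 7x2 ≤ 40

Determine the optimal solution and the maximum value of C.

At the optimal vertex, 10x1 + 4x2 = 37 and x2 = 0.
Solving simultaneously gives x1 = 37/10, x2 = 0.

x1 = 37/10, x2 = 0, maximum C = 111/10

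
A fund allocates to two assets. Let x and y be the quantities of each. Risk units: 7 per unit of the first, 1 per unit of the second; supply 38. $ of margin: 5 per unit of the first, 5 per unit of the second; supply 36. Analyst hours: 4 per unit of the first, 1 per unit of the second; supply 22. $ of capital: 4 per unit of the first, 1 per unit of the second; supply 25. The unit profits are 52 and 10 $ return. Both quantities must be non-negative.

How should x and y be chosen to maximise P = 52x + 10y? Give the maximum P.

Vertices and P = 52x + 10y:
  (0, 0) → P = 0
  (0, 36/5) → P = 72
  (38/7, 0) → P = 1976/7
  (16/3, 2/3) → P = 284
  (74/15, 34/15) → P = 1396/5

x = 16/3, y = 2/3, maximum P = 284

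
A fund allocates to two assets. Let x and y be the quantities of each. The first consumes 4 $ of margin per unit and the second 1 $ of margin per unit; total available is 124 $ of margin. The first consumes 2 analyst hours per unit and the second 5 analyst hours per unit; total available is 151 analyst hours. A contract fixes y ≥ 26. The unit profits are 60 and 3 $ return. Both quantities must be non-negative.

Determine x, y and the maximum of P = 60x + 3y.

x = 21/2, y = 26, maximum P = 708

Extreme points and P = 60x + 3y:
  (0, 151/5) → P = 453/5
  (0, 26) → P = 78
  (21/2, 26) → P = 708

The binding constraints are 2x + 5y = 151 and y = 26.
Solving simultaneously gives x = 21/2, y = 26.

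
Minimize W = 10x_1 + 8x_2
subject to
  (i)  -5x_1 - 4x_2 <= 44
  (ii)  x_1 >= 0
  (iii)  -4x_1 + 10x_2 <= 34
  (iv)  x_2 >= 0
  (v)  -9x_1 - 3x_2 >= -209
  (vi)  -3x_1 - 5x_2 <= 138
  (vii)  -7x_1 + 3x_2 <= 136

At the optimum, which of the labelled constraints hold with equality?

Feasible corners and W = 10x_1 + 8x_2:
  (0, 17/5) → W = 136/5
  (0, 0) → W = 0
  (994/51, 571/51) → W = 4836/17
  (209/9, 0) → W = 2090/9

The minimum is at (0, 0). Substituting into each constraint, equality holds for (ii) and (iv); the remaining constraints have slack.

(ii) and (iv)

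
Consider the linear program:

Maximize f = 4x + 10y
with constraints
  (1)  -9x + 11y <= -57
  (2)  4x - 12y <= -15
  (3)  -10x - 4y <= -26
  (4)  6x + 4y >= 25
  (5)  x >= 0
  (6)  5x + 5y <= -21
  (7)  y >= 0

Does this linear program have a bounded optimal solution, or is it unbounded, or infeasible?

infeasible

The boundaries -9x + 11y = -57 and 4x - 12y = -15 meet at (849/64, 363/64), but that point violates 5x + 5y ≤ -21. Every candidate vertex is excluded by some other constraint, so the feasible region is empty.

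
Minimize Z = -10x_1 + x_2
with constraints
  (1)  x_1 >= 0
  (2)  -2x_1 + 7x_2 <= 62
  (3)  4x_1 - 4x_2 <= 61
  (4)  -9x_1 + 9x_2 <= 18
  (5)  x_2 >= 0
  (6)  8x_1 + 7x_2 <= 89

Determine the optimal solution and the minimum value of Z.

Corner points and Z = -10x_1 + x_2:
  (0, 2) → Z = 2
  (0, 0) → Z = 0
  (5, 7) → Z = -43
  (89/8, 0) → Z = -445/4

The optimum lies where x_2 = 0 and 8x_1 + 7x_2 = 89.
Solving simultaneously gives x_1 = 89/8, x_2 = 0.

x_1 = 89/8, x_2 = 0, minimum Z = -445/4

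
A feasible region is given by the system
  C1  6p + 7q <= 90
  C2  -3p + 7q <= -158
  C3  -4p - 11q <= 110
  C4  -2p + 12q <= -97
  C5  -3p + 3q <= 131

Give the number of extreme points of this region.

The feasible vertices (each the meet of two boundaries and inside every other half-plane) are:
  (248/9, -226/21)
  (880/19, -510/19)
  (968/61, -962/61)

3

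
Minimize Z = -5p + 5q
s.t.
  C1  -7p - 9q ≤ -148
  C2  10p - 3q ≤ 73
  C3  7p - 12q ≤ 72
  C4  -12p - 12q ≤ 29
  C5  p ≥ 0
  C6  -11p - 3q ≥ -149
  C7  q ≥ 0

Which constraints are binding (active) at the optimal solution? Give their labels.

C1 and C2

Extreme points and Z = -5p + 5q:
  (367/37, 323/37) → Z = -220/37
  (0, 148/9) → Z = 740/9
  (74/7, 229/21) → Z = 5/3
  (0, 149/3) → Z = 745/3

The minimum is at (367/37, 323/37). Substituting into each constraint, equality holds for C1 and C2; the remaining constraints have slack.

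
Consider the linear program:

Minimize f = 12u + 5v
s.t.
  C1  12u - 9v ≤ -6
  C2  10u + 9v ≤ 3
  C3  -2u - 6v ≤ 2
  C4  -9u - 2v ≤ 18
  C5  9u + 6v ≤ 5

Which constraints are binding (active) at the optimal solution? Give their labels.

Extreme points and f = 12u + 5v:
  (-3/22, 16/33) → f = 26/33
  (-3/5, -2/15) → f = -118/15
  (-168/61, 207/61) → f = -981/61
  (-52/25, 9/25) → f = -579/25

The minimum is at (-52/25, 9/25). Substituting into each constraint, equality holds for C3 and C4; the remaining constraints have slack.

C3 and C4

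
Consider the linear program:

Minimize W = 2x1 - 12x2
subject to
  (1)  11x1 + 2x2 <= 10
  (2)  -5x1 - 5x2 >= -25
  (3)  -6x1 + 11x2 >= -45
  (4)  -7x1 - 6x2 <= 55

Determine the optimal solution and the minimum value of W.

Extreme points and W = 2x1 - 12x2:
  (0, 5) → W = -60
  (200/133, -435/133) → W = 5620/133
  (-85, 90) → W = -1250
  (-335/113, -645/113) → W = 7070/113

At the optimal vertex, -5x1 - 5x2 = -25 and -7x1 - 6x2 = 55.
Solving simultaneously gives x1 = -85, x2 = 90.

x1 = -85, x2 = 90, minimum W = -1250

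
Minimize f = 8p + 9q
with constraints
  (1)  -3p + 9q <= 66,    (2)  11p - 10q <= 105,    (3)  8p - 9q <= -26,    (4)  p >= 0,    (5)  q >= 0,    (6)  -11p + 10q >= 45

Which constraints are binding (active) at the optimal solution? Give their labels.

(4) and (6)

Extreme points and f = 8p + 9q:
  (0, 22/3) → f = 66
  (85/23, 197/23) → f = 2453/23
  (0, 9/2) → f = 81/2

The minimum is at (0, 9/2). Substituting into each constraint, equality holds for (4) and (6); the remaining constraints have slack.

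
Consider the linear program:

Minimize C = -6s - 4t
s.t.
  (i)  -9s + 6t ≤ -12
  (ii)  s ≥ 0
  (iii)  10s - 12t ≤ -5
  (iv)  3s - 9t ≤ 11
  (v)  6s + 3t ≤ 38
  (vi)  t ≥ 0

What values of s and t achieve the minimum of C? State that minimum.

s = 88/21, t = 30/7, minimum C = -296/7

Corner points and C = -6s - 4t:
  (29/8, 55/16) → C = -71/2
  (88/21, 30/7) → C = -296/7
  (147/34, 205/51) → C = -2143/51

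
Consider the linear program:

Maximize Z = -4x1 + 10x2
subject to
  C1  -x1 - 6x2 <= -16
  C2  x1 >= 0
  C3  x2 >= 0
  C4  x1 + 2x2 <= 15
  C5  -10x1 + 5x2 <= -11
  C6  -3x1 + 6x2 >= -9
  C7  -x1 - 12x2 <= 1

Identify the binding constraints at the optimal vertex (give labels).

Vertices and Z = -4x1 + 10x2:
  (146/65, 149/65) → Z = 906/65
  (25/4, 13/8) → Z = -35/4
  (97/25, 139/25) → Z = 1002/25
  (9, 3) → Z = -6

The maximum is at (97/25, 139/25). Substituting into each constraint, equality holds for C4 and C5; the remaining constraints have slack.

C4 and C5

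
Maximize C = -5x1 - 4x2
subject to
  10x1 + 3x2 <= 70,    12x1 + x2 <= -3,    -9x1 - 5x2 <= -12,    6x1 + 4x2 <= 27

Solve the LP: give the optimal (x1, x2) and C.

x1 = -9/17, x2 = 57/17, maximum C = -183/17

Corner points and C = -5x1 - 4x2:
  (-9/17, 57/17) → C = -183/17
  (-13/14, 57/7) → C = -391/14
  (-29/2, 57/2) → C = -83/2

The optimum lies where 12x1 + x2 = -3 and -9x1 - 5x2 = -12.
Solving simultaneously gives x1 = -9/17, x2 = 57/17.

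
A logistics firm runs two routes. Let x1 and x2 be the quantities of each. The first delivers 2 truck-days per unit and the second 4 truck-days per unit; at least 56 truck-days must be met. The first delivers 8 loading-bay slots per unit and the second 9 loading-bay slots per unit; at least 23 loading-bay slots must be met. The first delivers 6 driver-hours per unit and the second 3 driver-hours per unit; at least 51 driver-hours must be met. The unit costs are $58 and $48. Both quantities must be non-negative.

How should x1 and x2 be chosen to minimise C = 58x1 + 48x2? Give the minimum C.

The feasible region is unbounded (it extends along (0, 1), (1, 0)), but C strictly increases along every unbounded feasible direction, so there is no improving ray and the minimum is attained at a vertex.

The binding constraints are 2x1 + 4x2 = 56 and 6x1 + 3x2 = 51.
Solving simultaneously gives x1 = 2, x2 = 13.

x1 = 2, x2 = 13, minimum C = 740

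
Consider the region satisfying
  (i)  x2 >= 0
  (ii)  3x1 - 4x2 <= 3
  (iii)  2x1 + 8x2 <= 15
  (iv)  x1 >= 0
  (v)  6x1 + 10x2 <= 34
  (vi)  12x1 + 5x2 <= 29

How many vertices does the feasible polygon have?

5

Intersecting each pair of boundary lines and keeping only the points that satisfy every inequality leaves:
  (1, 0)
  (0, 0)
  (131/63, 17/21)
  (0, 15/8)
  (157/86, 61/43)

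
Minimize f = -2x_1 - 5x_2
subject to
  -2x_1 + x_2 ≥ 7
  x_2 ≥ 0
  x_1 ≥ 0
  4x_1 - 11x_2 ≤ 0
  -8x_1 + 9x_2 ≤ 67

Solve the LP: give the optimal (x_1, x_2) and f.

x_1 = 2/5, x_2 = 39/5, minimum f = -199/5

Feasible corners and f = -2x_1 - 5x_2:
  (0, 7) → f = -35
  (2/5, 39/5) → f = -199/5
  (0, 67/9) → f = -335/9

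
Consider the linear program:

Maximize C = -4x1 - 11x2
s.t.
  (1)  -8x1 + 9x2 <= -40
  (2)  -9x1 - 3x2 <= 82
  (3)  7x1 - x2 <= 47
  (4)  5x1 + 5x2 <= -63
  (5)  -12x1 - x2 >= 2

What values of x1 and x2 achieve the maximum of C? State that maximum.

Extreme points and C = -4x1 - 11x2:
  (-206/35, -1016/105) → C = 13648/105
  (-367/85, -704/85) → C = 9212/85
  (59/30, -997/30) → C = 3577/10
  (45/19, -578/19) → C = 6178/19
  (53/55, -746/55) → C = 7994/55

The optimum lies where -9x1 - 3x2 = 82 and 7x1 - x2 = 47.
Solving simultaneously gives x1 = 59/30, x2 = -997/30.

x1 = 59/30, x2 = -997/30, maximum C = 3577/10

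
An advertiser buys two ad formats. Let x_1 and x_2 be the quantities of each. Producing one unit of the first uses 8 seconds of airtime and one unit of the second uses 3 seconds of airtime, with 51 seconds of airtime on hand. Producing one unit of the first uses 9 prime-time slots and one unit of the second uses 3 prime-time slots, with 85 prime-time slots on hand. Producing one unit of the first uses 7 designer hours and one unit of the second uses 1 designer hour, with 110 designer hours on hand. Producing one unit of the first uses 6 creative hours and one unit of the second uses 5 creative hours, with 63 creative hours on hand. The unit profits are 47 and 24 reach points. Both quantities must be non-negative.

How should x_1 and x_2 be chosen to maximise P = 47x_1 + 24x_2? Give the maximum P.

Vertices and P = 47x_1 + 24x_2:
  (0, 0) → P = 0
  (0, 63/5) → P = 1512/5
  (51/8, 0) → P = 2397/8
  (3, 9) → P = 357

The optimum lies where 8x_1 + 3x_2 = 51 and 6x_1 + 5x_2 = 63.
Solving simultaneously gives x_1 = 3, x_2 = 9.

x_1 = 3, x_2 = 9, maximum P = 357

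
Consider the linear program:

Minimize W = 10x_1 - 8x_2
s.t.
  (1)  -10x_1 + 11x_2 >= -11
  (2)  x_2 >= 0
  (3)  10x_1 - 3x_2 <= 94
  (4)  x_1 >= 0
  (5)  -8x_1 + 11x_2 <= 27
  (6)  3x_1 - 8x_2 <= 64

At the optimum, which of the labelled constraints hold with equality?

(4) and (5)

Corner points and W = 10x_1 - 8x_2:
  (11/10, 0) → W = 11
  (1001/80, 83/8) → W = 337/8
  (0, 0) → W = 0
  (1115/86, 511/43) → W = 1487/43
  (0, 27/11) → W = -216/11

The minimum is at (0, 27/11). Substituting into each constraint, equality holds for (4) and (5); the remaining constraints have slack.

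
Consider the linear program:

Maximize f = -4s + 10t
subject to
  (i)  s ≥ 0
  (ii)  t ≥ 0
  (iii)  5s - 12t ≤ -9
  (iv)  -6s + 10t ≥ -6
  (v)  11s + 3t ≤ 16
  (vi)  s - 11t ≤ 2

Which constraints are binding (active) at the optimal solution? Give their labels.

(i) and (v)

Feasible corners and f = -4s + 10t:
  (0, 3/4) → f = 15/2
  (0, 16/3) → f = 160/3
  (55/49, 179/147) → f = 1130/147

The maximum is at (0, 16/3). Substituting into each constraint, equality holds for (i) and (v); the remaining constraints have slack.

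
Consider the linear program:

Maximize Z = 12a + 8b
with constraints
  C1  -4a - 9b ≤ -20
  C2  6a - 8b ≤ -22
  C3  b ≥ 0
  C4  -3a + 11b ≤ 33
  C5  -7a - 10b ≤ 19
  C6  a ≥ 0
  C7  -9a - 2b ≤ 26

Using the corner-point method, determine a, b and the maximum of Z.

a = 11/21, b = 22/7, maximum Z = 220/7

Feasible corners and Z = 12a + 8b:
  (11/21, 22/7) → Z = 220/7
  (0, 11/4) → Z = 22
  (0, 3) → Z = 24

At the optimal vertex, 6a - 8b = -22 and -3a + 11b = 33.
Solving simultaneously gives a = 11/21, b = 22/7.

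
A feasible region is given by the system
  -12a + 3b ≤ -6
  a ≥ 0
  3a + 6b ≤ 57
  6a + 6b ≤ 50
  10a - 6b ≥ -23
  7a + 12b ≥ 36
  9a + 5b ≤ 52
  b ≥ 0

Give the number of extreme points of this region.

5

The feasible vertices (each the meet of two boundaries and inside every other half-plane) are:
  (31/15, 94/15)
  (12/11, 26/11)
  (31/12, 23/4)
  (36/7, 0)
  (52/9, 0)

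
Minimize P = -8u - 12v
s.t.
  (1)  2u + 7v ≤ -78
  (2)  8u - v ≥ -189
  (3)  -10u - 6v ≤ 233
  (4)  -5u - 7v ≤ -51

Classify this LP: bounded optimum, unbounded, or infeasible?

From the feasible point (43, -164/7), moving in the direction (7, -2) keeps every constraint satisfied while P decreases without bound.

unbounded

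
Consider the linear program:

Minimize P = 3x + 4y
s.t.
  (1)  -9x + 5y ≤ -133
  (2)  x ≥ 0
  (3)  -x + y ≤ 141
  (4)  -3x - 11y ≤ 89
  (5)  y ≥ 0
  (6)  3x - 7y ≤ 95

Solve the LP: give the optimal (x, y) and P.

x = 133/9, y = 0, minimum P = 133/3

Corner points and P = 3x + 4y:
  (419/2, 701/2) → P = 4061/2
  (133/9, 0) → P = 133/3
  (95/3, 0) → P = 95
The feasible region is unbounded (it extends along (1, 1), (7, 3)), but P strictly increases along every unbounded feasible direction, so there is no improving ray and the minimum is attained at a vertex.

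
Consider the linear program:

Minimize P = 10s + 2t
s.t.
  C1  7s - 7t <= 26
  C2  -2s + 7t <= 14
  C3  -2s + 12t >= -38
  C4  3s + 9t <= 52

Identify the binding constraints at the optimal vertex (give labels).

Extreme points and P = 10s + 2t:
  (23/35, -107/35) → P = 16/35
  (299/42, 143/42) → P = 78
  (-217/5, -52/5) → P = -2274/5
  (238/39, 146/39) → P = 2672/39

The minimum is at (-217/5, -52/5). Substituting into each constraint, equality holds for C2 and C3; the remaining constraints have slack.

C2 and C3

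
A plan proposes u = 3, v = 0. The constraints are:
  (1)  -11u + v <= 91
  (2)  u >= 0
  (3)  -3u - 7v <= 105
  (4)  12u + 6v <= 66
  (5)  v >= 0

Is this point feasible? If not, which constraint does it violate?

(1): -33 ≤ 91 ✓
(2): 3 ≥ 0 ✓
(3): -9 ≤ 105 ✓
(4): 36 ≤ 66 ✓
(5): 0 ≥ 0 ✓

feasible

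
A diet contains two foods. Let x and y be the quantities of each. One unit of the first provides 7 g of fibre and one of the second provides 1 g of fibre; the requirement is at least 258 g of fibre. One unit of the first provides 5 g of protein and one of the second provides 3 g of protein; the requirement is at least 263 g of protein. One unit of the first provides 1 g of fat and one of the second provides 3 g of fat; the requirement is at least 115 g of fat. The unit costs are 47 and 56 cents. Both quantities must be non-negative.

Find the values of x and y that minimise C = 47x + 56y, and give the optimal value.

Vertices and C = 47x + 56y:
  (0, 258) → C = 14448
  (115, 0) → C = 5405
  (511/16, 551/16) → C = 54873/16
  (37, 26) → C = 3195
The feasible region is unbounded (it extends along (0, 1), (1, 0)), but C strictly increases along every unbounded feasible direction, so there is no improving ray and the minimum is attained at a vertex.

x = 37, y = 26, minimum C = 3195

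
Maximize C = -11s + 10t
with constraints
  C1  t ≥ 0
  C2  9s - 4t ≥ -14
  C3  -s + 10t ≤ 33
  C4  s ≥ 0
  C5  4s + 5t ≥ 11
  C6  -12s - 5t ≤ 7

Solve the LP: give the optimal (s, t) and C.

Vertices and C = -11s + 10t:
  (11/4, 0) → C = -121/4
  (0, 33/10) → C = 33
  (0, 11/5) → C = 22
The feasible region is unbounded (it extends along (10, 1), (1, 0)), but C strictly decreases along every unbounded feasible direction, so there is no improving ray and the maximum is attained at a vertex.

The binding constraints are -s + 10t = 33 and s = 0.
Solving simultaneously gives s = 0, t = 33/10.

s = 0, t = 33/10, maximum C = 33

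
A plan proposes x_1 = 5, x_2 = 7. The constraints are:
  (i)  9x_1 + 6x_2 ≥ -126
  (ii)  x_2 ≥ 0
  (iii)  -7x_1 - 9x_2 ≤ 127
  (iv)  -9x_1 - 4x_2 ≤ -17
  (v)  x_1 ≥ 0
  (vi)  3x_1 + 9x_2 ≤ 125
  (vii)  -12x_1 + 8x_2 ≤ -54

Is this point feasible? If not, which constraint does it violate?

Constraint (vii): -12x_1 + 8x_2 = -4, which is not ≤ -54. All other constraints are satisfied.

not feasible — violates (vii)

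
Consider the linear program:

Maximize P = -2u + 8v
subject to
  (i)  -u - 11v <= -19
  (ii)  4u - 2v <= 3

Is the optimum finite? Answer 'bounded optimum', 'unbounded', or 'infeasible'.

unbounded

From the feasible point (71/46, 73/46), moving in the direction (2, 4) keeps every constraint satisfied while P increases without bound.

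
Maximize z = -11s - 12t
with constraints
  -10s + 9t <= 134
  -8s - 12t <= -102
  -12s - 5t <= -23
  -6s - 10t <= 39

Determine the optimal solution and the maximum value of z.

s = -9/4, t = 10, maximum z = -381/4

The feasible region is unbounded (it extends along (9, 10), (5, -3)), but z strictly decreases along every unbounded feasible direction, so there is no improving ray and the maximum is attained at a vertex.

The optimum lies where -8s - 12t = -102 and -12s - 5t = -23.
Solving simultaneously gives s = -9/4, t = 10.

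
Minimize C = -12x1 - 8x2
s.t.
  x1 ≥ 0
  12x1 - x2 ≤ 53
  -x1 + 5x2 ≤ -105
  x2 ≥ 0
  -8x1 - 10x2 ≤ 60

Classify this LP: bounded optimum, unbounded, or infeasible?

infeasible

The boundaries x1 = 0 and x2 = 0 meet at (0, 0), but that point violates -x1 + 5x2 ≤ -105. Every candidate vertex is excluded by some other constraint, so the feasible region is empty.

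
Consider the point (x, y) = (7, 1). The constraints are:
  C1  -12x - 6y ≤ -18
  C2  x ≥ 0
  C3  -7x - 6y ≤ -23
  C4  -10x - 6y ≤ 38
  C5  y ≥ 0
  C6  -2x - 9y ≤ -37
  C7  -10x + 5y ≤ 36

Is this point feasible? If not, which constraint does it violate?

Constraint C6: -2x - 9y = -23, which is not ≤ -37. All other constraints are satisfied.

not feasible — violates C6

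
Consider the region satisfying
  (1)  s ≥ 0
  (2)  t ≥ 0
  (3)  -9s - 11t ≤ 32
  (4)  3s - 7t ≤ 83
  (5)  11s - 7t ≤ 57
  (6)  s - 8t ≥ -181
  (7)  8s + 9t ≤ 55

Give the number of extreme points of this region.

4

The feasible vertices (each the meet of two boundaries and inside every other half-plane) are:
  (0, 0)
  (0, 55/9)
  (57/11, 0)
  (898/155, 149/155)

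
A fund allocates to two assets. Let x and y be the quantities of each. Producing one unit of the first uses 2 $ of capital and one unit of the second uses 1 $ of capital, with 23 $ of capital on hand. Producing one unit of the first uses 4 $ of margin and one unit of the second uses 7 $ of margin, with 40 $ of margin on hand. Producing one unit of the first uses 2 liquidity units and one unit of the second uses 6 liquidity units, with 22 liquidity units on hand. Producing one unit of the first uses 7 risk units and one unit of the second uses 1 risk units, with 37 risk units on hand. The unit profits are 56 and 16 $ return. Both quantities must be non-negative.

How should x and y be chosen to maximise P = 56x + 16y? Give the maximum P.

Corner points and P = 56x + 16y:
  (0, 0) → P = 0
  (0, 11/3) → P = 176/3
  (37/7, 0) → P = 296
  (5, 2) → P = 312

The binding constraints are 2x + 6y = 22 and 7x + y = 37.
Solving simultaneously gives x = 5, y = 2.

x = 5, y = 2, maximum P = 312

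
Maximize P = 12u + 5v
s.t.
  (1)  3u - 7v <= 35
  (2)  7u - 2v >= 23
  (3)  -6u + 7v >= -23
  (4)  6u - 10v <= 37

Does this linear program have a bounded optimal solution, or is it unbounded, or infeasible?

From the feasible point (115/37, -23/37), moving in the direction (2, 7) keeps every constraint satisfied while P increases without bound.

unbounded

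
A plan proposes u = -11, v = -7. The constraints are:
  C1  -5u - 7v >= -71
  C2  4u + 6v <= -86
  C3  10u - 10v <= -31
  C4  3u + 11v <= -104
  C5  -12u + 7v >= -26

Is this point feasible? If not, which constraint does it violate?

feasible

C1: 104 ≥ -71 ✓
C2: -86 ≤ -86 ✓
C3: -40 ≤ -31 ✓
C4: -110 ≤ -104 ✓
C5: 83 ≥ -26 ✓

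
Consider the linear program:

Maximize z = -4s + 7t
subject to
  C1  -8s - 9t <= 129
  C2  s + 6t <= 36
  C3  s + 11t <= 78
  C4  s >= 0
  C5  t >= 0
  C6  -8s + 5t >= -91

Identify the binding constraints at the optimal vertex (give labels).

Feasible corners and z = -4s + 7t:
  (0, 6) → z = 42
  (726/53, 197/53) → z = -1525/53
  (0, 0) → z = 0
  (91/8, 0) → z = -91/2

The maximum is at (0, 6). Substituting into each constraint, equality holds for C2 and C4; the remaining constraints have slack.

C2 and C4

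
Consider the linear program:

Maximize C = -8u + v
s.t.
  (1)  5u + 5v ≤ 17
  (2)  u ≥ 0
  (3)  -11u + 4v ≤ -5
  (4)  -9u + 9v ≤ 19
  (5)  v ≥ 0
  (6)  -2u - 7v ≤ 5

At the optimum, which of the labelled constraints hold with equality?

Corner points and C = -8u + v:
  (31/25, 54/25) → C = -194/25
  (17/5, 0) → C = -136/5
  (5/11, 0) → C = -40/11

The maximum is at (5/11, 0). Substituting into each constraint, equality holds for (3) and (5); the remaining constraints have slack.

(3) and (5)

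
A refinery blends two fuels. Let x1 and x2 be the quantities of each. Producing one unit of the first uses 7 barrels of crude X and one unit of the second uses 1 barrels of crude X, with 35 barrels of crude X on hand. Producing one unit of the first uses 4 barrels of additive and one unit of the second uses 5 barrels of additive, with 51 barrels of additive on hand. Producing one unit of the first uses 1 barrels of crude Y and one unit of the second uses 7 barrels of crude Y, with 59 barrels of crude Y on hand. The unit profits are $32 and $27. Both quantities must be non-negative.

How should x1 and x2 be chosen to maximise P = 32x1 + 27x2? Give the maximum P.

Vertices and P = 32x1 + 27x2:
  (0, 0) → P = 0
  (0, 59/7) → P = 1593/7
  (5, 0) → P = 160
  (4, 7) → P = 317
  (62/23, 185/23) → P = 6979/23

At the optimal vertex, 7x1 + x2 = 35 and 4x1 + 5x2 = 51.
Solving simultaneously gives x1 = 4, x2 = 7.

x1 = 4, x2 = 7, maximum P = 317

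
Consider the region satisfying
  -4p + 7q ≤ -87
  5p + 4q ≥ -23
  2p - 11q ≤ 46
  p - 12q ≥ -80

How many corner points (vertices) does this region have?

Intersecting each pair of boundary lines and keeping only the points that satisfy every inequality leaves:
  (127/6, -1/3)
  (1604/41, 407/41)
  (1432/13, 206/13)

3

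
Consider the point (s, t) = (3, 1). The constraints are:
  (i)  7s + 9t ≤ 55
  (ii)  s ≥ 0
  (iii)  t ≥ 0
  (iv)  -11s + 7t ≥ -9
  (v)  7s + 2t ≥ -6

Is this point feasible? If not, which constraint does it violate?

Constraint (iv): -11s + 7t = -26, which is not ≥ -9. All other constraints are satisfied.

not feasible — violates (iv)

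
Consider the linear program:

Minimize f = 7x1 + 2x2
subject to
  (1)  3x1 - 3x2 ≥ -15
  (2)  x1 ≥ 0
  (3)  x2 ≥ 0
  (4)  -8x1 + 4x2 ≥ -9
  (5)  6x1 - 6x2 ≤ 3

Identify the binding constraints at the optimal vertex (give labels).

(2) and (3)

Feasible corners and f = 7x1 + 2x2:
  (0, 5) → f = 10
  (29/4, 49/4) → f = 301/4
  (0, 0) → f = 0
  (1/2, 0) → f = 7/2
  (7/4, 5/4) → f = 59/4

The minimum is at (0, 0). Substituting into each constraint, equality holds for (2) and (3); the remaining constraints have slack.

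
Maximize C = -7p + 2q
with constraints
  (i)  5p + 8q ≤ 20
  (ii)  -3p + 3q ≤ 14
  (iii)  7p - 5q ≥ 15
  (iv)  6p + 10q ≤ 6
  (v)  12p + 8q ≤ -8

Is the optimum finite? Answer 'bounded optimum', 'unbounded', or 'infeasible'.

unbounded

From the feasible point (20/29, -59/29), moving in the direction (-5, -7) keeps every constraint satisfied while C increases without bound.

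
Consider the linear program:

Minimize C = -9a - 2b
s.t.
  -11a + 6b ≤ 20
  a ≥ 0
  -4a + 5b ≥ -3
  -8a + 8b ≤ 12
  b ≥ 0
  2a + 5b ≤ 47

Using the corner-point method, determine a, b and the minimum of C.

a = 25/3, b = 91/15, minimum C = -1307/15

Feasible corners and C = -9a - 2b:
  (0, 3/2) → C = -3
  (0, 0) → C = 0
  (3/4, 0) → C = -27/4
  (25/3, 91/15) → C = -1307/15
  (79/14, 50/7) → C = -911/14

At the optimal vertex, -4a + 5b = -3 and 2a + 5b = 47.
Solving simultaneously gives a = 25/3, b = 91/15.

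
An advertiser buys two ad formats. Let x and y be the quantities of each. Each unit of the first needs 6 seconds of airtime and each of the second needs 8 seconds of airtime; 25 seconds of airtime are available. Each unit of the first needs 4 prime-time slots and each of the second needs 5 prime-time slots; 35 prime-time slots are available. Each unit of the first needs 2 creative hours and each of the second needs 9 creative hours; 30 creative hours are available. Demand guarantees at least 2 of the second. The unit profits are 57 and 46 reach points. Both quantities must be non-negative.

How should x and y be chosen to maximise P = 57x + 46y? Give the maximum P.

x = 3/2, y = 2, maximum P = 355/2

Extreme points and P = 57x + 46y:
  (0, 25/8) → P = 575/4
  (0, 2) → P = 92
  (3/2, 2) → P = 355/2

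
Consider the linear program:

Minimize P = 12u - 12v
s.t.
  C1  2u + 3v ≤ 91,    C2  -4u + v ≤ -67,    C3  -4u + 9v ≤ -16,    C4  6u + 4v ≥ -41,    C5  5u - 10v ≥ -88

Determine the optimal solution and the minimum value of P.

u = 587/32, v = 51/8, minimum P = 1149/8

Corner points and P = 12u - 12v:
  (289/10, 166/15) → P = 214
  (587/32, 51/8) → P = 1149/8
  (227/22, -283/11) → P = 4758/11
The feasible region is unbounded (it extends along (2, -3), (3, -2)), but P strictly increases along every unbounded feasible direction, so there is no improving ray and the minimum is attained at a vertex.

The optimum lies where -4u + v = -67 and -4u + 9v = -16.
Solving simultaneously gives u = 587/32, v = 51/8.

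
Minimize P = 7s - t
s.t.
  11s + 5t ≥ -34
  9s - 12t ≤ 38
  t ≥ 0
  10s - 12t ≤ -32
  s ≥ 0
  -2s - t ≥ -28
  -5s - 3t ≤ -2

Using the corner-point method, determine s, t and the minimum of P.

s = 0, t = 28, minimum P = -28

Extreme points and P = 7s - t:
  (0, 8/3) → P = -8/3
  (152/17, 172/17) → P = 892/17
  (0, 28) → P = -28

The optimum lies where s = 0 and -2s - t = -28.
Solving simultaneously gives s = 0, t = 28.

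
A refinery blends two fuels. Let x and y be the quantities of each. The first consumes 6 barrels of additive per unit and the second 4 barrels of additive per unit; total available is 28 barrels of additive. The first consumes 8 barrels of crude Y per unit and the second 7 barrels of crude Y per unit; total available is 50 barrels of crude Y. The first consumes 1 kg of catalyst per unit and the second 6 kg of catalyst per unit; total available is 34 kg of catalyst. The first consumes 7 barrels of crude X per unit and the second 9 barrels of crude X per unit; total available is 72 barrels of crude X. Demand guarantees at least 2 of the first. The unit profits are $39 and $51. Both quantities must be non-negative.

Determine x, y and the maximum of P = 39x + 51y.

Vertices and P = 39x + 51y:
  (14/3, 0) → P = 182
  (2, 0) → P = 78
  (2, 4) → P = 282

The binding constraints are 6x + 4y = 28 and x = 2.
Solving simultaneously gives x = 2, y = 4.

x = 2, y = 4, maximum P = 282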